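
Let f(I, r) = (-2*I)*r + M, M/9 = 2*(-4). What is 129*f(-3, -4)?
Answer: -12384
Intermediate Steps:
M = -72 (M = 9*(2*(-4)) = 9*(-8) = -72)
f(I, r) = -72 - 2*I*r (f(I, r) = (-2*I)*r - 72 = -2*I*r - 72 = -72 - 2*I*r)
129*f(-3, -4) = 129*(-72 - 2*(-3)*(-4)) = 129*(-72 - 24) = 129*(-96) = -12384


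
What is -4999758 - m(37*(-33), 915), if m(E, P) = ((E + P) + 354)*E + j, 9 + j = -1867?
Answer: -4939274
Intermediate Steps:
j = -1876 (j = -9 - 1867 = -1876)
m(E, P) = -1876 + E*(354 + E + P) (m(E, P) = ((E + P) + 354)*E - 1876 = (354 + E + P)*E - 1876 = E*(354 + E + P) - 1876 = -1876 + E*(354 + E + P))
-4999758 - m(37*(-33), 915) = -4999758 - (-1876 + (37*(-33))**2 + 354*(37*(-33)) + (37*(-33))*915) = -4999758 - (-1876 + (-1221)**2 + 354*(-1221) - 1221*915) = -4999758 - (-1876 + 1490841 - 432234 - 1117215) = -4999758 - 1*(-60484) = -4999758 + 60484 = -4939274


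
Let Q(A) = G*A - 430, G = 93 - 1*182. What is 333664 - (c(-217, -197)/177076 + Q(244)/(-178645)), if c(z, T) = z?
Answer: 10555037014602149/31633742020 ≈ 3.3366e+5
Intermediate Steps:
G = -89 (G = 93 - 182 = -89)
Q(A) = -430 - 89*A (Q(A) = -89*A - 430 = -430 - 89*A)
333664 - (c(-217, -197)/177076 + Q(244)/(-178645)) = 333664 - (-217/177076 + (-430 - 89*244)/(-178645)) = 333664 - (-217*1/177076 + (-430 - 21716)*(-1/178645)) = 333664 - (-217/177076 - 22146*(-1/178645)) = 333664 - (-217/177076 + 22146/178645) = 333664 - 1*3882759131/31633742020 = 333664 - 3882759131/31633742020 = 10555037014602149/31633742020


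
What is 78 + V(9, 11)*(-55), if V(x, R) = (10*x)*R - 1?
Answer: -54317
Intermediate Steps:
V(x, R) = -1 + 10*R*x (V(x, R) = 10*R*x - 1 = -1 + 10*R*x)
78 + V(9, 11)*(-55) = 78 + (-1 + 10*11*9)*(-55) = 78 + (-1 + 990)*(-55) = 78 + 989*(-55) = 78 - 54395 = -54317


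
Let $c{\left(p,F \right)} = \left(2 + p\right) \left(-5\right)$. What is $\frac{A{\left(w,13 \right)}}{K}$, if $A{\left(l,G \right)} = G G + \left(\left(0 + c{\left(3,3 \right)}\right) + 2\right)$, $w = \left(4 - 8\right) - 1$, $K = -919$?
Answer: $- \frac{146}{919} \approx -0.15887$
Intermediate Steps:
$c{\left(p,F \right)} = -10 - 5 p$
$w = -5$ ($w = -4 - 1 = -5$)
$A{\left(l,G \right)} = -23 + G^{2}$ ($A{\left(l,G \right)} = G G + \left(\left(0 - 25\right) + 2\right) = G^{2} + \left(\left(0 - 25\right) + 2\right) = G^{2} + \left(-25 + 2\right) = G^{2} - 23 = -23 + G^{2}$)
$\frac{A{\left(w,13 \right)}}{K} = \frac{-23 + 13^{2}}{-919} = \left(-23 + 169\right) \left(- \frac{1}{919}\right) = 146 \left(- \frac{1}{919}\right) = - \frac{146}{919}$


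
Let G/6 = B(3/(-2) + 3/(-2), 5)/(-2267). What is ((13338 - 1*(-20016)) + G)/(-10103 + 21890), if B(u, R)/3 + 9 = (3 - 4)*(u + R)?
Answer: 25204572/8907043 ≈ 2.8297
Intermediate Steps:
B(u, R) = -27 - 3*R - 3*u (B(u, R) = -27 + 3*((3 - 4)*(u + R)) = -27 + 3*(-(R + u)) = -27 + 3*(-R - u) = -27 + (-3*R - 3*u) = -27 - 3*R - 3*u)
G = 198/2267 (G = 6*((-27 - 3*5 - 3*(3/(-2) + 3/(-2)))/(-2267)) = 6*((-27 - 15 - 3*(3*(-1/2) + 3*(-1/2)))*(-1/2267)) = 6*((-27 - 15 - 3*(-3/2 - 3/2))*(-1/2267)) = 6*((-27 - 15 - 3*(-3))*(-1/2267)) = 6*((-27 - 15 + 9)*(-1/2267)) = 6*(-33*(-1/2267)) = 6*(33/2267) = 198/2267 ≈ 0.087340)
((13338 - 1*(-20016)) + G)/(-10103 + 21890) = ((13338 - 1*(-20016)) + 198/2267)/(-10103 + 21890) = ((13338 + 20016) + 198/2267)/11787 = (33354 + 198/2267)*(1/11787) = (75613716/2267)*(1/11787) = 25204572/8907043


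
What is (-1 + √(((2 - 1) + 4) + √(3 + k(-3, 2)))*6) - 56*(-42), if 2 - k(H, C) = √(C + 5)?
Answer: 2351 + 6*√(5 + √(5 - √7)) ≈ 2366.3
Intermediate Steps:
k(H, C) = 2 - √(5 + C) (k(H, C) = 2 - √(C + 5) = 2 - √(5 + C))
(-1 + √(((2 - 1) + 4) + √(3 + k(-3, 2)))*6) - 56*(-42) = (-1 + √(((2 - 1) + 4) + √(3 + (2 - √(5 + 2))))*6) - 56*(-42) = (-1 + √((1 + 4) + √(3 + (2 - √7)))*6) + 2352 = (-1 + √(5 + √(5 - √7))*6) + 2352 = (-1 + 6*√(5 + √(5 - √7))) + 2352 = 2351 + 6*√(5 + √(5 - √7))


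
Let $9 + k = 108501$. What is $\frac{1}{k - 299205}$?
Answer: $- \frac{1}{190713} \approx -5.2435 \cdot 10^{-6}$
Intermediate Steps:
$k = 108492$ ($k = -9 + 108501 = 108492$)
$\frac{1}{k - 299205} = \frac{1}{108492 - 299205} = \frac{1}{-190713} = - \frac{1}{190713}$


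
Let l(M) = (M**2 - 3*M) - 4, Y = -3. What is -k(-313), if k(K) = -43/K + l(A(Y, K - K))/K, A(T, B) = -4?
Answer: -19/313 ≈ -0.060703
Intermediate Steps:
l(M) = -4 + M**2 - 3*M
k(K) = -19/K (k(K) = -43/K + (-4 + (-4)**2 - 3*(-4))/K = -43/K + (-4 + 16 + 12)/K = -43/K + 24/K = -19/K)
-k(-313) = -(-19)/(-313) = -(-19)*(-1)/313 = -1*19/313 = -19/313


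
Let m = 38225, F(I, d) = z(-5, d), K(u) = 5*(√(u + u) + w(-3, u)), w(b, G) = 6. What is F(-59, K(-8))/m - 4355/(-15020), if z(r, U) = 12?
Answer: 33330023/114827900 ≈ 0.29026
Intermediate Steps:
K(u) = 30 + 5*√2*√u (K(u) = 5*(√(u + u) + 6) = 5*(√(2*u) + 6) = 5*(√2*√u + 6) = 5*(6 + √2*√u) = 30 + 5*√2*√u)
F(I, d) = 12
F(-59, K(-8))/m - 4355/(-15020) = 12/38225 - 4355/(-15020) = 12*(1/38225) - 4355*(-1/15020) = 12/38225 + 871/3004 = 33330023/114827900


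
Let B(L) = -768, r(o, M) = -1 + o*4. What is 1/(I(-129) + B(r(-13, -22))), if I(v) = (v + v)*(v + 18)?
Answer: 1/27870 ≈ 3.5881e-5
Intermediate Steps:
r(o, M) = -1 + 4*o
I(v) = 2*v*(18 + v) (I(v) = (2*v)*(18 + v) = 2*v*(18 + v))
1/(I(-129) + B(r(-13, -22))) = 1/(2*(-129)*(18 - 129) - 768) = 1/(2*(-129)*(-111) - 768) = 1/(28638 - 768) = 1/27870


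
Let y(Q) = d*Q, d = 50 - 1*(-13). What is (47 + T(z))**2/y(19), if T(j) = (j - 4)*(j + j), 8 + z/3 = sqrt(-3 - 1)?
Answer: 1350385/1197 - 548704*I/399 ≈ 1128.1 - 1375.2*I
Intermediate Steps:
z = -24 + 6*I (z = -24 + 3*sqrt(-3 - 1) = -24 + 3*sqrt(-4) = -24 + 3*(2*I) = -24 + 6*I ≈ -24.0 + 6.0*I)
d = 63 (d = 50 + 13 = 63)
y(Q) = 63*Q
T(j) = 2*j*(-4 + j) (T(j) = (-4 + j)*(2*j) = 2*j*(-4 + j))
(47 + T(z))**2/y(19) = (47 + 2*(-24 + 6*I)*(-4 + (-24 + 6*I)))**2/((63*19)) = (47 + 2*(-24 + 6*I)*(-28 + 6*I))**2/1197 = (47 + 2*(-28 + 6*I)*(-24 + 6*I))**2*(1/1197) = (47 + 2*(-28 + 6*I)*(-24 + 6*I))**2/1197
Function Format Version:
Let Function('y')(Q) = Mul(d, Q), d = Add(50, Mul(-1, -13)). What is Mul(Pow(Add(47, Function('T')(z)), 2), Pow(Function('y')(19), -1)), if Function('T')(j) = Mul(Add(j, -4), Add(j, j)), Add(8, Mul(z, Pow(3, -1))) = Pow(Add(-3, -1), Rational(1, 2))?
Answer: Add(Rational(1350385, 1197), Mul(Rational(-548704, 399), I)) ≈ Add(1128.1, Mul(-1375.2, I))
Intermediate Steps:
z = Add(-24, Mul(6, I)) (z = Add(-24, Mul(3, Pow(Add(-3, -1), Rational(1, 2)))) = Add(-24, Mul(3, Pow(-4, Rational(1, 2)))) = Add(-24, Mul(3, Mul(2, I))) = Add(-24, Mul(6, I)) ≈ Add(-24.000, Mul(6.0000, I)))
d = 63 (d = Add(50, 13) = 63)
Function('y')(Q) = Mul(63, Q)
Function('T')(j) = Mul(2, j, Add(-4, j)) (Function('T')(j) = Mul(Add(-4, j), Mul(2, j)) = Mul(2, j, Add(-4, j)))
Mul(Pow(Add(47, Function('T')(z)), 2), Pow(Function('y')(19), -1)) = Mul(Pow(Add(47, Mul(2, Add(-24, Mul(6, I)), Add(-4, Add(-24, Mul(6, I))))), 2), Pow(Mul(63, 19), -1)) = Mul(Pow(Add(47, Mul(2, Add(-24, Mul(6, I)), Add(-28, Mul(6, I)))), 2), Pow(1197, -1)) = Mul(Pow(Add(47, Mul(2, Add(-28, Mul(6, I)), Add(-24, Mul(6, I)))), 2), Rational(1, 1197)) = Mul(Rational(1, 1197), Pow(Add(47, Mul(2, Add(-28, Mul(6, I)), Add(-24, Mul(6, I)))), 2))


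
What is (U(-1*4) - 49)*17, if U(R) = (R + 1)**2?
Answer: -680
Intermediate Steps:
U(R) = (1 + R)**2
(U(-1*4) - 49)*17 = ((1 - 1*4)**2 - 49)*17 = ((1 - 4)**2 - 49)*17 = ((-3)**2 - 49)*17 = (9 - 49)*17 = -40*17 = -680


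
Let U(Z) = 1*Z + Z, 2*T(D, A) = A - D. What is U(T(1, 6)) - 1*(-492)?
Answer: 497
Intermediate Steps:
T(D, A) = A/2 - D/2 (T(D, A) = (A - D)/2 = A/2 - D/2)
U(Z) = 2*Z (U(Z) = Z + Z = 2*Z)
U(T(1, 6)) - 1*(-492) = 2*((½)*6 - ½*1) - 1*(-492) = 2*(3 - ½) + 492 = 2*(5/2) + 492 = 5 + 492 = 497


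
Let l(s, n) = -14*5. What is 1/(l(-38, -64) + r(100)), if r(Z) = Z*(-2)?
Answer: -1/270 ≈ -0.0037037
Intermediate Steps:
l(s, n) = -70
r(Z) = -2*Z
1/(l(-38, -64) + r(100)) = 1/(-70 - 2*100) = 1/(-70 - 200) = 1/(-270) = -1/270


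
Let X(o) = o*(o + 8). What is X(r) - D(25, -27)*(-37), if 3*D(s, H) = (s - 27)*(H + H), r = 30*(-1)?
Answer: 1992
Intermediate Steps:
r = -30
X(o) = o*(8 + o)
D(s, H) = 2*H*(-27 + s)/3 (D(s, H) = ((s - 27)*(H + H))/3 = ((-27 + s)*(2*H))/3 = (2*H*(-27 + s))/3 = 2*H*(-27 + s)/3)
X(r) - D(25, -27)*(-37) = -30*(8 - 30) - (⅔)*(-27)*(-27 + 25)*(-37) = -30*(-22) - (⅔)*(-27)*(-2)*(-37) = 660 - 36*(-37) = 660 - 1*(-1332) = 660 + 1332 = 1992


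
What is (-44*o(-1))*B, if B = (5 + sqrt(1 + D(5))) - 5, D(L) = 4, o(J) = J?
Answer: 44*sqrt(5) ≈ 98.387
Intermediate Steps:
B = sqrt(5) (B = (5 + sqrt(1 + 4)) - 5 = (5 + sqrt(5)) - 5 = sqrt(5) ≈ 2.2361)
(-44*o(-1))*B = (-44*(-1))*sqrt(5) = 44*sqrt(5)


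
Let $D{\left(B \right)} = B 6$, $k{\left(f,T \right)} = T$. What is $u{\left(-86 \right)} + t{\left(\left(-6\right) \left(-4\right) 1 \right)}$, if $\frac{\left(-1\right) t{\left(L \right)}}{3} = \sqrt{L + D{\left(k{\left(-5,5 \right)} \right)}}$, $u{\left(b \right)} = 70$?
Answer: $70 - 9 \sqrt{6} \approx 47.955$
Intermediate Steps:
$D{\left(B \right)} = 6 B$
$t{\left(L \right)} = - 3 \sqrt{30 + L}$ ($t{\left(L \right)} = - 3 \sqrt{L + 6 \cdot 5} = - 3 \sqrt{L + 30} = - 3 \sqrt{30 + L}$)
$u{\left(-86 \right)} + t{\left(\left(-6\right) \left(-4\right) 1 \right)} = 70 - 3 \sqrt{30 + \left(-6\right) \left(-4\right) 1} = 70 - 3 \sqrt{30 + 24 \cdot 1} = 70 - 3 \sqrt{30 + 24} = 70 - 3 \sqrt{54} = 70 - 3 \cdot 3 \sqrt{6} = 70 - 9 \sqrt{6}$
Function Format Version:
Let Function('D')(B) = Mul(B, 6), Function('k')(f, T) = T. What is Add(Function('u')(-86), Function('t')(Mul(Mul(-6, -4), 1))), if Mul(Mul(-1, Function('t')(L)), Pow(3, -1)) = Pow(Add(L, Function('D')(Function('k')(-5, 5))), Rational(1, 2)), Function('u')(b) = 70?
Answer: Add(70, Mul(-9, Pow(6, Rational(1, 2)))) ≈ 47.955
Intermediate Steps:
Function('D')(B) = Mul(6, B)
Function('t')(L) = Mul(-3, Pow(Add(30, L), Rational(1, 2))) (Function('t')(L) = Mul(-3, Pow(Add(L, Mul(6, 5)), Rational(1, 2))) = Mul(-3, Pow(Add(L, 30), Rational(1, 2))) = Mul(-3, Pow(Add(30, L), Rational(1, 2))))
Add(Function('u')(-86), Function('t')(Mul(Mul(-6, -4), 1))) = Add(70, Mul(-3, Pow(Add(30, Mul(Mul(-6, -4), 1)), Rational(1, 2)))) = Add(70, Mul(-3, Pow(Add(30, Mul(24, 1)), Rational(1, 2)))) = Add(70, Mul(-3, Pow(Add(30, 24), Rational(1, 2)))) = Add(70, Mul(-3, Pow(54, Rational(1, 2)))) = Add(70, Mul(-3, Mul(3, Pow(6, Rational(1, 2))))) = Add(70, Mul(-9, Pow(6, Rational(1, 2))))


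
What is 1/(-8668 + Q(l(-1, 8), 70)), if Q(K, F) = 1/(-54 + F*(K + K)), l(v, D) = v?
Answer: -194/1681593 ≈ -0.00011537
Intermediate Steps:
Q(K, F) = 1/(-54 + 2*F*K) (Q(K, F) = 1/(-54 + F*(2*K)) = 1/(-54 + 2*F*K))
1/(-8668 + Q(l(-1, 8), 70)) = 1/(-8668 + 1/(2*(-27 + 70*(-1)))) = 1/(-8668 + 1/(2*(-27 - 70))) = 1/(-8668 + (1/2)/(-97)) = 1/(-8668 + (1/2)*(-1/97)) = 1/(-8668 - 1/194) = 1/(-1681593/194) = -194/1681593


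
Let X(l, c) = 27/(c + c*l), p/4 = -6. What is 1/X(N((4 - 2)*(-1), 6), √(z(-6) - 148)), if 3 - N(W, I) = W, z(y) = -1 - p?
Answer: 10*I*√5/9 ≈ 2.4845*I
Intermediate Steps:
p = -24 (p = 4*(-6) = -24)
z(y) = 23 (z(y) = -1 - 1*(-24) = -1 + 24 = 23)
N(W, I) = 3 - W
1/X(N((4 - 2)*(-1), 6), √(z(-6) - 148)) = 1/(27/((√(23 - 148))*(1 + (3 - (4 - 2)*(-1))))) = 1/(27/((√(-125))*(1 + (3 - 2*(-1))))) = 1/(27/(((5*I*√5))*(1 + (3 - 1*(-2))))) = 1/(27*(-I*√5/25)/(1 + (3 + 2))) = 1/(27*(-I*√5/25)/(1 + 5)) = 1/(27*(-I*√5/25)/6) = 1/(27*(-I*√5/25)*(⅙)) = 1/(-9*I*√5/50) = 10*I*√5/9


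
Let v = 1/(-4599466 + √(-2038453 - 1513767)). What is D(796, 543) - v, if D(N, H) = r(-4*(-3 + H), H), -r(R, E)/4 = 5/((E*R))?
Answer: 2678102765185/155077394849484768 + I*√888055/10577545518688 ≈ 1.7269e-5 + 8.9091e-11*I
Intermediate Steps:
r(R, E) = -20/(E*R)
D(N, H) = -20/(H*(12 - 4*H)) (D(N, H) = -20/(H*((-4*(-3 + H)))) = -20/(H*(12 - 4*H)))
v = 1/(-4599466 + 2*I*√888055) (v = 1/(-4599466 + √(-3552220)) = 1/(-4599466 + 2*I*√888055) ≈ -2.1742e-7 - 8.91e-11*I)
D(796, 543) - v = 5/(543*(-3 + 543)) - (-2299733/10577545518688 - I*√888055/10577545518688) = 5*(1/543)/540 + (2299733/10577545518688 + I*√888055/10577545518688) = 5*(1/543)*(1/540) + (2299733/10577545518688 + I*√888055/10577545518688) = 1/58644 + (2299733/10577545518688 + I*√888055/10577545518688) = 2678102765185/155077394849484768 + I*√888055/10577545518688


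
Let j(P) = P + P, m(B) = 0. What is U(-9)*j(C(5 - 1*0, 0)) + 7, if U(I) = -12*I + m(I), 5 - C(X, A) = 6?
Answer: -209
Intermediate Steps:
C(X, A) = -1 (C(X, A) = 5 - 1*6 = 5 - 6 = -1)
j(P) = 2*P
U(I) = -12*I (U(I) = -12*I + 0 = -12*I)
U(-9)*j(C(5 - 1*0, 0)) + 7 = (-12*(-9))*(2*(-1)) + 7 = 108*(-2) + 7 = -216 + 7 = -209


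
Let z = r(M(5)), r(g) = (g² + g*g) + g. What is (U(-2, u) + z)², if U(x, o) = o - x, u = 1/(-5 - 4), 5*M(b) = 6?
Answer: 1803649/50625 ≈ 35.628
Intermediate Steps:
M(b) = 6/5 (M(b) = (⅕)*6 = 6/5)
r(g) = g + 2*g² (r(g) = (g² + g²) + g = 2*g² + g = g + 2*g²)
z = 102/25 (z = 6*(1 + 2*(6/5))/5 = 6*(1 + 12/5)/5 = (6/5)*(17/5) = 102/25 ≈ 4.0800)
u = -⅑ (u = 1/(-9) = -⅑ ≈ -0.11111)
(U(-2, u) + z)² = ((-⅑ - 1*(-2)) + 102/25)² = ((-⅑ + 2) + 102/25)² = (17/9 + 102/25)² = (1343/225)² = 1803649/50625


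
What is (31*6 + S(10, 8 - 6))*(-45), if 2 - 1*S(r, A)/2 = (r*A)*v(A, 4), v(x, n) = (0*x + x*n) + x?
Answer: 9450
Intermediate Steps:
v(x, n) = x + n*x (v(x, n) = (0 + n*x) + x = n*x + x = x + n*x)
S(r, A) = 4 - 10*r*A² (S(r, A) = 4 - 2*r*A*A*(1 + 4) = 4 - 2*A*r*A*5 = 4 - 2*A*r*5*A = 4 - 10*r*A²)
(31*6 + S(10, 8 - 6))*(-45) = (31*6 + (4 - 10*10*(8 - 6)²))*(-45) = (186 + (4 - 10*10*2²))*(-45) = (186 + (4 - 10*10*4))*(-45) = (186 + (4 - 400))*(-45) = (186 - 396)*(-45) = -210*(-45) = 9450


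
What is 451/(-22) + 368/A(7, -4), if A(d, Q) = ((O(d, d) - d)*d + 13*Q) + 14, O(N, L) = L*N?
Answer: -305/16 ≈ -19.063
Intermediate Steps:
A(d, Q) = 14 + 13*Q + d*(d² - d) (A(d, Q) = ((d*d - d)*d + 13*Q) + 14 = ((d² - d)*d + 13*Q) + 14 = (d*(d² - d) + 13*Q) + 14 = (13*Q + d*(d² - d)) + 14 = 14 + 13*Q + d*(d² - d))
451/(-22) + 368/A(7, -4) = 451/(-22) + 368/(14 + 7³ - 1*7² + 13*(-4)) = 451*(-1/22) + 368/(14 + 343 - 1*49 - 52) = -41/2 + 368/(14 + 343 - 49 - 52) = -41/2 + 368/256 = -41/2 + 368*(1/256) = -41/2 + 23/16 = -305/16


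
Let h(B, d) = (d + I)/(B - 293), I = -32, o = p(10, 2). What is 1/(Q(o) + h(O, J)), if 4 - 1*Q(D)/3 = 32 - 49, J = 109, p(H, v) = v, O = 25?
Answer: 268/16807 ≈ 0.015946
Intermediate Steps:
o = 2
Q(D) = 63 (Q(D) = 12 - 3*(32 - 49) = 12 - 3*(-17) = 12 + 51 = 63)
h(B, d) = (-32 + d)/(-293 + B) (h(B, d) = (d - 32)/(B - 293) = (-32 + d)/(-293 + B))
1/(Q(o) + h(O, J)) = 1/(63 + (-32 + 109)/(-293 + 25)) = 1/(63 + 77/(-268)) = 1/(63 - 1/268*77) = 1/(63 - 77/268) = 1/(16807/268) = 268/16807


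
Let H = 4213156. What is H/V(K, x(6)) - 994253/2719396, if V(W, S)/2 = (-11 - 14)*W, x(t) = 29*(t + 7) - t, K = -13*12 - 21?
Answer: 5724220217363/12033327300 ≈ 475.70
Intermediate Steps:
K = -177 (K = -156 - 21 = -177)
x(t) = 203 + 28*t (x(t) = 29*(7 + t) - t = (203 + 29*t) - t = 203 + 28*t)
V(W, S) = -50*W (V(W, S) = 2*((-11 - 14)*W) = 2*(-25*W) = -50*W)
H/V(K, x(6)) - 994253/2719396 = 4213156/((-50*(-177))) - 994253/2719396 = 4213156/8850 - 994253*1/2719396 = 4213156*(1/8850) - 994253/2719396 = 2106578/4425 - 994253/2719396 = 5724220217363/12033327300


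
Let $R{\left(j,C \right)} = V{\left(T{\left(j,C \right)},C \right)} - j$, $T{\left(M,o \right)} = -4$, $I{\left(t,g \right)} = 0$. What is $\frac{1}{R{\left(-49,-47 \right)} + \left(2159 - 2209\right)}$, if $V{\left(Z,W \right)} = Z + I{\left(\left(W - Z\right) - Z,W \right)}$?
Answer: $- \frac{1}{5} \approx -0.2$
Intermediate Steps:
$V{\left(Z,W \right)} = Z$ ($V{\left(Z,W \right)} = Z + 0 = Z$)
$R{\left(j,C \right)} = -4 - j$
$\frac{1}{R{\left(-49,-47 \right)} + \left(2159 - 2209\right)} = \frac{1}{\left(-4 - -49\right) + \left(2159 - 2209\right)} = \frac{1}{\left(-4 + 49\right) - 50} = \frac{1}{45 - 50} = \frac{1}{-5} = - \frac{1}{5}$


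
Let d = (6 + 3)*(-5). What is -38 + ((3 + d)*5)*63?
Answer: -13268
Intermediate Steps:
d = -45 (d = 9*(-5) = -45)
-38 + ((3 + d)*5)*63 = -38 + ((3 - 45)*5)*63 = -38 - 42*5*63 = -38 - 210*63 = -38 - 13230 = -13268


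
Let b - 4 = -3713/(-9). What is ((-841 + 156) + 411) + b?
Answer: 1283/9 ≈ 142.56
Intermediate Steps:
b = 3749/9 (b = 4 - 3713/(-9) = 4 - 3713*(-1)/9 = 4 - 79*(-47/9) = 4 + 3713/9 = 3749/9 ≈ 416.56)
((-841 + 156) + 411) + b = ((-841 + 156) + 411) + 3749/9 = (-685 + 411) + 3749/9 = -274 + 3749/9 = 1283/9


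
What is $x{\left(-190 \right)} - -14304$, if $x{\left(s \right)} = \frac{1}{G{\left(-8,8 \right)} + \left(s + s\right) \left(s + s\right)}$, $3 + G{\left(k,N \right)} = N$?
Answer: $\frac{2065569121}{144405} \approx 14304.0$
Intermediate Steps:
$G{\left(k,N \right)} = -3 + N$
$x{\left(s \right)} = \frac{1}{5 + 4 s^{2}}$ ($x{\left(s \right)} = \frac{1}{\left(-3 + 8\right) + \left(s + s\right) \left(s + s\right)} = \frac{1}{5 + 2 s 2 s} = \frac{1}{5 + 4 s^{2}}$)
$x{\left(-190 \right)} - -14304 = \frac{1}{5 + 4 \left(-190\right)^{2}} - -14304 = \frac{1}{5 + 4 \cdot 36100} + 14304 = \frac{1}{5 + 144400} + 14304 = \frac{1}{144405} + 14304 = \frac{2065569121}{144405}$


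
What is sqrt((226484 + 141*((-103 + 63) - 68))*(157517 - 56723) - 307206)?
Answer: sqrt(21293030058) ≈ 1.4592e+5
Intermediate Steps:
sqrt((226484 + 141*((-103 + 63) - 68))*(157517 - 56723) - 307206) = sqrt((226484 + 141*(-40 - 68))*100794 - 307206) = sqrt((226484 + 141*(-108))*100794 - 307206) = sqrt((226484 - 15228)*100794 - 307206) = sqrt(211256*100794 - 307206) = sqrt(21293337264 - 307206) = sqrt(21293030058)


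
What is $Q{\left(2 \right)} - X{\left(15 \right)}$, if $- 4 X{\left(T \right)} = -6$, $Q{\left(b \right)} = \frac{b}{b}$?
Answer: $- \frac{1}{2} \approx -0.5$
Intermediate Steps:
$Q{\left(b \right)} = 1$
$X{\left(T \right)} = \frac{3}{2}$ ($X{\left(T \right)} = \left(- \frac{1}{4}\right) \left(-6\right) = \frac{3}{2}$)
$Q{\left(2 \right)} - X{\left(15 \right)} = 1 - \frac{3}{2} = - \frac{1}{2}$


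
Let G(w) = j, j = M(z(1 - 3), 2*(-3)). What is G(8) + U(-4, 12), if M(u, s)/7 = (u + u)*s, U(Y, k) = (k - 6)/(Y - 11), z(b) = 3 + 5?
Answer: -3362/5 ≈ -672.40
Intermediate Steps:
z(b) = 8
U(Y, k) = (-6 + k)/(-11 + Y)
M(u, s) = 14*s*u (M(u, s) = 7*((u + u)*s) = 7*((2*u)*s) = 7*(2*s*u) = 14*s*u)
j = -672 (j = 14*(2*(-3))*8 = 14*(-6)*8 = -672)
G(w) = -672
G(8) + U(-4, 12) = -672 + (-6 + 12)/(-11 - 4) = -672 + 6/(-15) = -672 - 1/15*6 = -672 - ⅖ = -3362/5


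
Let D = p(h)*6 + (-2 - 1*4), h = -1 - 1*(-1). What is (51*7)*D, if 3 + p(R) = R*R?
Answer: -8568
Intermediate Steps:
h = 0 (h = -1 + 1 = 0)
p(R) = -3 + R**2 (p(R) = -3 + R*R = -3 + R**2)
D = -24 (D = (-3 + 0**2)*6 + (-2 - 1*4) = (-3 + 0)*6 + (-2 - 4) = -3*6 - 6 = -18 - 6 = -24)
(51*7)*D = (51*7)*(-24) = 357*(-24) = -8568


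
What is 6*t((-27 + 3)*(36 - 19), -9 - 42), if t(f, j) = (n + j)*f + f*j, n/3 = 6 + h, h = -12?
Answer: 293760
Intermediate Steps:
n = -18 (n = 3*(6 - 12) = 3*(-6) = -18)
t(f, j) = f*j + f*(-18 + j) (t(f, j) = (-18 + j)*f + f*j = f*(-18 + j) + f*j = f*j + f*(-18 + j))
6*t((-27 + 3)*(36 - 19), -9 - 42) = 6*(2*((-27 + 3)*(36 - 19))*(-9 + (-9 - 42))) = 6*(2*(-24*17)*(-9 - 51)) = 6*(2*(-408)*(-60)) = 6*48960 = 293760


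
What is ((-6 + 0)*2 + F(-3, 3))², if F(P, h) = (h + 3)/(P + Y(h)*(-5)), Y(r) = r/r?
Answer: 2601/16 ≈ 162.56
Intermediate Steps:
Y(r) = 1
F(P, h) = (3 + h)/(-5 + P) (F(P, h) = (h + 3)/(P + 1*(-5)) = (3 + h)/(P - 5) = (3 + h)/(-5 + P))
((-6 + 0)*2 + F(-3, 3))² = ((-6 + 0)*2 + (3 + 3)/(-5 - 3))² = (-6*2 + 6/(-8))² = (-12 - ⅛*6)² = (-12 - ¾)² = (-51/4)² = 2601/16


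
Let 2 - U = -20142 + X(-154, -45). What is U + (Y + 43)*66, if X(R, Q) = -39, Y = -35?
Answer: 20711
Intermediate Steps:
U = 20183 (U = 2 - (-20142 - 39) = 2 - 1*(-20181) = 2 + 20181 = 20183)
U + (Y + 43)*66 = 20183 + (-35 + 43)*66 = 20183 + 8*66 = 20183 + 528 = 20711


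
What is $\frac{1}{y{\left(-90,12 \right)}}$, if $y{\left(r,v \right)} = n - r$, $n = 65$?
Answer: $\frac{1}{155} \approx 0.0064516$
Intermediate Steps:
$y{\left(r,v \right)} = 65 - r$
$\frac{1}{y{\left(-90,12 \right)}} = \frac{1}{65 - -90} = \frac{1}{65 + 90} = \frac{1}{155}$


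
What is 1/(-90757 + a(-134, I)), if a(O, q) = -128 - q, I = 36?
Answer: -1/90921 ≈ -1.0999e-5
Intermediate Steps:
1/(-90757 + a(-134, I)) = 1/(-90757 + (-128 - 1*36)) = 1/(-90757 + (-128 - 36)) = 1/(-90757 - 164) = 1/(-90921) = -1/90921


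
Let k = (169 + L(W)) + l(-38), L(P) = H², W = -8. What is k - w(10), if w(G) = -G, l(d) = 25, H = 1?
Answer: 205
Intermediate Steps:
L(P) = 1 (L(P) = 1² = 1)
k = 195 (k = (169 + 1) + 25 = 170 + 25 = 195)
k - w(10) = 195 - (-1)*10 = 195 - 1*(-10) = 195 + 10 = 205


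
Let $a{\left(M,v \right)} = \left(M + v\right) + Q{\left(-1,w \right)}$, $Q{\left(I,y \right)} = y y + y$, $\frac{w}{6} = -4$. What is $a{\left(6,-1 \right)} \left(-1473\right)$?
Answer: $-820461$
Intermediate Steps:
$w = -24$ ($w = 6 \left(-4\right) = -24$)
$Q{\left(I,y \right)} = y + y^{2}$ ($Q{\left(I,y \right)} = y^{2} + y = y + y^{2}$)
$a{\left(M,v \right)} = 552 + M + v$ ($a{\left(M,v \right)} = \left(M + v\right) - 24 \left(1 - 24\right) = \left(M + v\right) - -552 = \left(M + v\right) + 552 = 552 + M + v$)
$a{\left(6,-1 \right)} \left(-1473\right) = \left(552 + 6 - 1\right) \left(-1473\right) = 557 \left(-1473\right) = -820461$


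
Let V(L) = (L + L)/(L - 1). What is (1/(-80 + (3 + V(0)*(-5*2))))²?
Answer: 1/5929 ≈ 0.00016866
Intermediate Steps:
V(L) = 2*L/(-1 + L) (V(L) = (2*L)/(-1 + L) = 2*L/(-1 + L))
(1/(-80 + (3 + V(0)*(-5*2))))² = (1/(-80 + (3 + (2*0/(-1 + 0))*(-5*2))))² = (1/(-80 + (3 + (2*0/(-1))*(-10))))² = (1/(-80 + (3 + (2*0*(-1))*(-10))))² = (1/(-80 + (3 + 0*(-10))))² = (1/(-80 + (3 + 0)))² = (1/(-80 + 3))² = (1/(-77))² = (-1/77)² = 1/5929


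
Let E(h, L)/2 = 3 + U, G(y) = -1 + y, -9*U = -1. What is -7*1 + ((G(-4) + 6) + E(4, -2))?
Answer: 2/9 ≈ 0.22222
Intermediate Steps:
U = ⅑ (U = -⅑*(-1) = ⅑ ≈ 0.11111)
E(h, L) = 56/9 (E(h, L) = 2*(3 + ⅑) = 2*(28/9) = 56/9)
-7*1 + ((G(-4) + 6) + E(4, -2)) = -7*1 + (((-1 - 4) + 6) + 56/9) = -7 + ((-5 + 6) + 56/9) = -7 + (1 + 56/9) = -7 + 65/9 = 2/9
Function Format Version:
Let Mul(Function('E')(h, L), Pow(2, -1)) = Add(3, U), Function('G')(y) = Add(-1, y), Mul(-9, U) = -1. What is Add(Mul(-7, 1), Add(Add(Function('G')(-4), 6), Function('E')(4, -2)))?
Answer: Rational(2, 9) ≈ 0.22222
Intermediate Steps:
U = Rational(1, 9) (U = Mul(Rational(-1, 9), -1) = Rational(1, 9) ≈ 0.11111)
Function('E')(h, L) = Rational(56, 9) (Function('E')(h, L) = Mul(2, Add(3, Rational(1, 9))) = Mul(2, Rational(28, 9)) = Rational(56, 9))
Add(Mul(-7, 1), Add(Add(Function('G')(-4), 6), Function('E')(4, -2))) = Add(Mul(-7, 1), Add(Add(Add(-1, -4), 6), Rational(56, 9))) = Add(-7, Add(Add(-5, 6), Rational(56, 9))) = Add(-7, Add(1, Rational(56, 9))) = Add(-7, Rational(65, 9)) = Rational(2, 9)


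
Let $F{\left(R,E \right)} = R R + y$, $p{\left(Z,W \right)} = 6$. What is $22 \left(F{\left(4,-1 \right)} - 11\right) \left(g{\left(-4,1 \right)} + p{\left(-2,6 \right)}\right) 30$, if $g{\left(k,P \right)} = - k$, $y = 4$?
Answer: $59400$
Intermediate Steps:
$F{\left(R,E \right)} = 4 + R^{2}$ ($F{\left(R,E \right)} = R R + 4 = R^{2} + 4 = 4 + R^{2}$)
$22 \left(F{\left(4,-1 \right)} - 11\right) \left(g{\left(-4,1 \right)} + p{\left(-2,6 \right)}\right) 30 = 22 \left(\left(4 + 4^{2}\right) - 11\right) \left(\left(-1\right) \left(-4\right) + 6\right) 30 = 22 \left(\left(4 + 16\right) - 11\right) \left(4 + 6\right) 30 = 22 \left(20 - 11\right) 10 \cdot 30 = 22 \cdot 9 \cdot 10 \cdot 30 = 22 \cdot 90 \cdot 30 = 1980 \cdot 30 = 59400$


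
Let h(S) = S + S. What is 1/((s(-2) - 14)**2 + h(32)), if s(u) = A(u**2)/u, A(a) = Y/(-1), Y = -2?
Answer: 1/289 ≈ 0.0034602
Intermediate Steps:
h(S) = 2*S
A(a) = 2 (A(a) = -2/(-1) = -2*(-1) = 2)
s(u) = 2/u
1/((s(-2) - 14)**2 + h(32)) = 1/((2/(-2) - 14)**2 + 2*32) = 1/((2*(-1/2) - 14)**2 + 64) = 1/((-1 - 14)**2 + 64) = 1/((-15)**2 + 64) = 1/(225 + 64) = 1/289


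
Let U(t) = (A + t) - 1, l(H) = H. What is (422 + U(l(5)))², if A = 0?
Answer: 181476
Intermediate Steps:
U(t) = -1 + t (U(t) = (0 + t) - 1 = t - 1 = -1 + t)
(422 + U(l(5)))² = (422 + (-1 + 5))² = (422 + 4)² = 426² = 181476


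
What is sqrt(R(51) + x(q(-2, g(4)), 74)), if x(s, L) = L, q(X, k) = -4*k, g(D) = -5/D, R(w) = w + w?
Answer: 4*sqrt(11) ≈ 13.266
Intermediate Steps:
R(w) = 2*w
sqrt(R(51) + x(q(-2, g(4)), 74)) = sqrt(2*51 + 74) = sqrt(102 + 74) = sqrt(176) = 4*sqrt(11)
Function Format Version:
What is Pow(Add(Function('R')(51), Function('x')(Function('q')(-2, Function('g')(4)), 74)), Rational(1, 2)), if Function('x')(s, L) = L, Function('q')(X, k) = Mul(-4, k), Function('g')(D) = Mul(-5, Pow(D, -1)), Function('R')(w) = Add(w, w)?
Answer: Mul(4, Pow(11, Rational(1, 2))) ≈ 13.266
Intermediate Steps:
Function('R')(w) = Mul(2, w)
Pow(Add(Function('R')(51), Function('x')(Function('q')(-2, Function('g')(4)), 74)), Rational(1, 2)) = Pow(Add(Mul(2, 51), 74), Rational(1, 2)) = Pow(Add(102, 74), Rational(1, 2)) = Pow(176, Rational(1, 2)) = Mul(4, Pow(11, Rational(1, 2)))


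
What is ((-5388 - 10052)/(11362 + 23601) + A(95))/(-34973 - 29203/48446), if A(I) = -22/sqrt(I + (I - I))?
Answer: 748006240/59238900382043 + 1065812*sqrt(95)/160961460295 ≈ 7.7166e-5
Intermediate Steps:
A(I) = -22/sqrt(I) (A(I) = -22/sqrt(I + 0) = -22/sqrt(I))
((-5388 - 10052)/(11362 + 23601) + A(95))/(-34973 - 29203/48446) = ((-5388 - 10052)/(11362 + 23601) - 22*sqrt(95)/95)/(-34973 - 29203/48446) = (-15440/34963 - 22*sqrt(95)/95)/(-34973 - 29203*1/48446) = (-15440*1/34963 - 22*sqrt(95)/95)/(-34973 - 29203/48446) = (-15440/34963 - 22*sqrt(95)/95)/(-1694331161/48446) = (-15440/34963 - 22*sqrt(95)/95)*(-48446/1694331161) = 748006240/59238900382043 + 1065812*sqrt(95)/160961460295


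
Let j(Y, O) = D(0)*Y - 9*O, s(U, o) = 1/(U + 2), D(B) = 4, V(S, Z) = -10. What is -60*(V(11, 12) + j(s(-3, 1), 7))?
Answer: 4620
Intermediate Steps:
s(U, o) = 1/(2 + U)
j(Y, O) = -9*O + 4*Y (j(Y, O) = 4*Y - 9*O = -9*O + 4*Y)
-60*(V(11, 12) + j(s(-3, 1), 7)) = -60*(-10 + (-9*7 + 4/(2 - 3))) = -60*(-10 + (-63 + 4/(-1))) = -60*(-10 + (-63 + 4*(-1))) = -60*(-10 + (-63 - 4)) = -60*(-10 - 67) = -60*(-77) = 4620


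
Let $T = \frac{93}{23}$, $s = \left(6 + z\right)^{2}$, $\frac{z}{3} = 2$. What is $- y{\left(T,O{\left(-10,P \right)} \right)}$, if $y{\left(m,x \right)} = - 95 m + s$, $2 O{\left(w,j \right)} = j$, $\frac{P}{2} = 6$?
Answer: $\frac{5523}{23} \approx 240.13$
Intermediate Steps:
$P = 12$ ($P = 2 \cdot 6 = 12$)
$z = 6$ ($z = 3 \cdot 2 = 6$)
$O{\left(w,j \right)} = \frac{j}{2}$
$s = 144$ ($s = \left(6 + 6\right)^{2} = 12^{2} = 144$)
$T = \frac{93}{23}$ ($T = 93 \cdot \frac{1}{23} = \frac{93}{23} \approx 4.0435$)
$y{\left(m,x \right)} = 144 - 95 m$ ($y{\left(m,x \right)} = - 95 m + 144 = 144 - 95 m$)
$- y{\left(T,O{\left(-10,P \right)} \right)} = - (144 - \frac{8835}{23}) = \left(-1\right) \left(- \frac{5523}{23}\right) = \frac{5523}{23}$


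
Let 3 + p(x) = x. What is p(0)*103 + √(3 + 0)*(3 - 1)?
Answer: -309 + 2*√3 ≈ -305.54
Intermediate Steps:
p(x) = -3 + x
p(0)*103 + √(3 + 0)*(3 - 1) = (-3 + 0)*103 + √(3 + 0)*(3 - 1) = -3*103 + √3*2 = -309 + 2*√3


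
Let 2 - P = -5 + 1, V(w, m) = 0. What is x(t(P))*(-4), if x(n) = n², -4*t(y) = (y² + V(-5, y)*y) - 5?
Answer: -961/4 ≈ -240.25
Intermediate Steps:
P = 6 (P = 2 - (-5 + 1) = 2 - 1*(-4) = 2 + 4 = 6)
t(y) = 5/4 - y²/4 (t(y) = -((y² + 0*y) - 5)/4 = -((y² + 0) - 5)/4 = -(y² - 5)/4 = -(-5 + y²)/4 = 5/4 - y²/4)
x(t(P))*(-4) = (5/4 - ¼*6²)²*(-4) = (5/4 - ¼*36)²*(-4) = (5/4 - 9)²*(-4) = (-31/4)²*(-4) = (961/16)*(-4) = -961/4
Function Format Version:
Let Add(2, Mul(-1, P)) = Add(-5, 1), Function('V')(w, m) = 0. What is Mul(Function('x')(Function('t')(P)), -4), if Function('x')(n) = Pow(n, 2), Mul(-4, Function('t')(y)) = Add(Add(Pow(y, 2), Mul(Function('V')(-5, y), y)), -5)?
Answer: Rational(-961, 4) ≈ -240.25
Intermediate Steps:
P = 6 (P = Add(2, Mul(-1, Add(-5, 1))) = Add(2, Mul(-1, -4)) = Add(2, 4) = 6)
Function('t')(y) = Add(Rational(5, 4), Mul(Rational(-1, 4), Pow(y, 2))) (Function('t')(y) = Mul(Rational(-1, 4), Add(Add(Pow(y, 2), Mul(0, y)), -5)) = Mul(Rational(-1, 4), Add(Add(Pow(y, 2), 0), -5)) = Mul(Rational(-1, 4), Add(Pow(y, 2), -5)) = Mul(Rational(-1, 4), Add(-5, Pow(y, 2))) = Add(Rational(5, 4), Mul(Rational(-1, 4), Pow(y, 2))))
Mul(Function('x')(Function('t')(P)), -4) = Mul(Pow(Add(Rational(5, 4), Mul(Rational(-1, 4), Pow(6, 2))), 2), -4) = Mul(Pow(Add(Rational(5, 4), Mul(Rational(-1, 4), 36)), 2), -4) = Mul(Pow(Add(Rational(5, 4), -9), 2), -4) = Mul(Pow(Rational(-31, 4), 2), -4) = Mul(Rational(961, 16), -4) = Rational(-961, 4)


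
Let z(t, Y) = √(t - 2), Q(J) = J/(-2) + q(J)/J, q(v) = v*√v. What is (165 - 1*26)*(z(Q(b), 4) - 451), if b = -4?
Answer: -62550 + 139*I ≈ -62550.0 + 139.0*I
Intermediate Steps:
q(v) = v^(3/2)
Q(J) = √J - J/2 (Q(J) = J/(-2) + J^(3/2)/J = J*(-½) + √J = -J/2 + √J = √J - J/2)
z(t, Y) = √(-2 + t)
(165 - 1*26)*(z(Q(b), 4) - 451) = (165 - 1*26)*(√(-2 + (√(-4) - ½*(-4))) - 451) = (165 - 26)*(√(-2 + (2*I + 2)) - 451) = 139*(√(-2 + (2 + 2*I)) - 451) = 139*(√(2*I) - 451) = 139*((1 + I) - 451) = 139*(-450 + I) = -62550 + 139*I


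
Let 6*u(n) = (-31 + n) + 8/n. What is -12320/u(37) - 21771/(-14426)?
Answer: -3945067971/331798 ≈ -11890.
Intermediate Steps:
u(n) = -31/6 + n/6 + 4/(3*n) (u(n) = ((-31 + n) + 8/n)/6 = (-31 + n + 8/n)/6 = -31/6 + n/6 + 4/(3*n))
-12320/u(37) - 21771/(-14426) = -12320*222/(8 + 37*(-31 + 37)) - 21771/(-14426) = -12320*222/(8 + 37*6) - 21771*(-1/14426) = -12320*222/(8 + 222) + 21771/14426 = -12320/((1/6)*(1/37)*230) + 21771/14426 = -12320/115/111 + 21771/14426 = -12320*111/115 + 21771/14426 = -273504/23 + 21771/14426 = -3945067971/331798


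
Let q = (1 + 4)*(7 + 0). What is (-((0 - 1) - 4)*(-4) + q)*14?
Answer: 210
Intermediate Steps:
q = 35 (q = 5*7 = 35)
(-((0 - 1) - 4)*(-4) + q)*14 = (-((0 - 1) - 4)*(-4) + 35)*14 = (-(-1 - 4)*(-4) + 35)*14 = (-1*(-5)*(-4) + 35)*14 = (5*(-4) + 35)*14 = (-20 + 35)*14 = 15*14 = 210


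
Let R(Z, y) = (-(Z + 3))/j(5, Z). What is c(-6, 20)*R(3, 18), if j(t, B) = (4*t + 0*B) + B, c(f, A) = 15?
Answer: -90/23 ≈ -3.9130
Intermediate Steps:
j(t, B) = B + 4*t (j(t, B) = (4*t + 0) + B = 4*t + B = B + 4*t)
R(Z, y) = (-3 - Z)/(20 + Z) (R(Z, y) = (-(Z + 3))/(Z + 4*5) = (-(3 + Z))/(Z + 20) = (-3 - Z)/(20 + Z))
c(-6, 20)*R(3, 18) = 15*((-3 - 1*3)/(20 + 3)) = 15*((-3 - 3)/23) = 15*((1/23)*(-6)) = 15*(-6/23) = -90/23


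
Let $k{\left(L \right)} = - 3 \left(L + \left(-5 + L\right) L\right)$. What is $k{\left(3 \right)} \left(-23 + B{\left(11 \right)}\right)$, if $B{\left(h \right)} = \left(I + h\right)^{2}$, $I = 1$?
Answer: $1089$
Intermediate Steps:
$B{\left(h \right)} = \left(1 + h\right)^{2}$
$k{\left(L \right)} = - 3 L - 3 L \left(-5 + L\right)$ ($k{\left(L \right)} = - 3 \left(L + L \left(-5 + L\right)\right) = - 3 L - 3 L \left(-5 + L\right)$)
$k{\left(3 \right)} \left(-23 + B{\left(11 \right)}\right) = 3 \cdot 3 \left(4 - 3\right) \left(-23 + \left(1 + 11\right)^{2}\right) = 3 \cdot 3 \left(4 - 3\right) \left(-23 + 12^{2}\right) = 3 \cdot 3 \cdot 1 \left(-23 + 144\right) = 9 \cdot 121 = 1089$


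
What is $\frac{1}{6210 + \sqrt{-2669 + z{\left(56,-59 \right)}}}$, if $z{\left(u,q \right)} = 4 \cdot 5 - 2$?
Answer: $\frac{6210}{38566751} - \frac{i \sqrt{2651}}{38566751} \approx 0.00016102 - 1.335 \cdot 10^{-6} i$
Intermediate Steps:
$z{\left(u,q \right)} = 18$ ($z{\left(u,q \right)} = 20 - 2 = 18$)
$\frac{1}{6210 + \sqrt{-2669 + z{\left(56,-59 \right)}}} = \frac{1}{6210 + \sqrt{-2669 + 18}} = \frac{1}{6210 + \sqrt{-2651}} = \frac{1}{6210 + i \sqrt{2651}}$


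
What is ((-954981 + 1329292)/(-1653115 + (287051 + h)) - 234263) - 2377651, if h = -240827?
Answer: -4197061473685/1606891 ≈ -2.6119e+6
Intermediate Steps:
((-954981 + 1329292)/(-1653115 + (287051 + h)) - 234263) - 2377651 = ((-954981 + 1329292)/(-1653115 + (287051 - 240827)) - 234263) - 2377651 = (374311/(-1653115 + 46224) - 234263) - 2377651 = (374311/(-1606891) - 234263) - 2377651 = (374311*(-1/1606891) - 234263) - 2377651 = (-374311/1606891 - 234263) - 2377651 = -376435480644/1606891 - 2377651 = -4197061473685/1606891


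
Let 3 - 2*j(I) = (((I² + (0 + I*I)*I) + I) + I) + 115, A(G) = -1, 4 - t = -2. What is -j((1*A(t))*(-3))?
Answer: 77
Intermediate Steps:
t = 6 (t = 4 - 1*(-2) = 4 + 2 = 6)
j(I) = -56 - I - I²/2 - I³/2 (j(I) = 3/2 - ((((I² + (0 + I*I)*I) + I) + I) + 115)/2 = 3/2 - ((((I² + (0 + I²)*I) + I) + I) + 115)/2 = 3/2 - ((((I² + I²*I) + I) + I) + 115)/2 = 3/2 - ((((I² + I³) + I) + I) + 115)/2 = 3/2 - (((I + I² + I³) + I) + 115)/2 = 3/2 - ((I² + I³ + 2*I) + 115)/2 = 3/2 - (115 + I² + I³ + 2*I)/2 = 3/2 + (-115/2 - I - I²/2 - I³/2) = -56 - I - I²/2 - I³/2)
-j((1*A(t))*(-3)) = -(-56 - 1*(-1)*(-3) - ((1*(-1))*(-3))²/2 - ((1*(-1))*(-3))³/2) = -(-56 - (-1)*(-3) - (-1*(-3))²/2 - (-1*(-3))³/2) = -(-56 - 1*3 - ½*3² - ½*3³) = -(-56 - 3 - ½*9 - ½*27) = -(-56 - 3 - 9/2 - 27/2) = -1*(-77) = 77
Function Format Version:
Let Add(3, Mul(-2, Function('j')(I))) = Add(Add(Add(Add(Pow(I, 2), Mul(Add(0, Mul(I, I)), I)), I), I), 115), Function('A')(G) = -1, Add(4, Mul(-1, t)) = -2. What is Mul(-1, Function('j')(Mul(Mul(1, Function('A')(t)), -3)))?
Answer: 77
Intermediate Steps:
t = 6 (t = Add(4, Mul(-1, -2)) = Add(4, 2) = 6)
Function('j')(I) = Add(-56, Mul(-1, I), Mul(Rational(-1, 2), Pow(I, 2)), Mul(Rational(-1, 2), Pow(I, 3))) (Function('j')(I) = Add(Rational(3, 2), Mul(Rational(-1, 2), Add(Add(Add(Add(Pow(I, 2), Mul(Add(0, Mul(I, I)), I)), I), I), 115))) = Add(Rational(3, 2), Mul(Rational(-1, 2), Add(Add(Add(Add(Pow(I, 2), Mul(Add(0, Pow(I, 2)), I)), I), I), 115))) = Add(Rational(3, 2), Mul(Rational(-1, 2), Add(Add(Add(Add(Pow(I, 2), Mul(Pow(I, 2), I)), I), I), 115))) = Add(Rational(3, 2), Mul(Rational(-1, 2), Add(Add(Add(Add(Pow(I, 2), Pow(I, 3)), I), I), 115))) = Add(Rational(3, 2), Mul(Rational(-1, 2), Add(Add(Add(I, Pow(I, 2), Pow(I, 3)), I), 115))) = Add(Rational(3, 2), Mul(Rational(-1, 2), Add(Add(Pow(I, 2), Pow(I, 3), Mul(2, I)), 115))) = Add(Rational(3, 2), Mul(Rational(-1, 2), Add(115, Pow(I, 2), Pow(I, 3), Mul(2, I)))) = Add(Rational(3, 2), Add(Rational(-115, 2), Mul(-1, I), Mul(Rational(-1, 2), Pow(I, 2)), Mul(Rational(-1, 2), Pow(I, 3)))) = Add(-56, Mul(-1, I), Mul(Rational(-1, 2), Pow(I, 2)), Mul(Rational(-1, 2), Pow(I, 3))))
Mul(-1, Function('j')(Mul(Mul(1, Function('A')(t)), -3))) = Mul(-1, Add(-56, Mul(-1, Mul(Mul(1, -1), -3)), Mul(Rational(-1, 2), Pow(Mul(Mul(1, -1), -3), 2)), Mul(Rational(-1, 2), Pow(Mul(Mul(1, -1), -3), 3)))) = Mul(-1, Add(-56, Mul(-1, Mul(-1, -3)), Mul(Rational(-1, 2), Pow(Mul(-1, -3), 2)), Mul(Rational(-1, 2), Pow(Mul(-1, -3), 3)))) = Mul(-1, Add(-56, Mul(-1, 3), Mul(Rational(-1, 2), Pow(3, 2)), Mul(Rational(-1, 2), Pow(3, 3)))) = Mul(-1, Add(-56, -3, Mul(Rational(-1, 2), 9), Mul(Rational(-1, 2), 27))) = Mul(-1, Add(-56, -3, Rational(-9, 2), Rational(-27, 2))) = Mul(-1, -77) = 77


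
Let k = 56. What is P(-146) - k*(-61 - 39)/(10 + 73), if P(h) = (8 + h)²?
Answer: 1586252/83 ≈ 19111.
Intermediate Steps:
P(-146) - k*(-61 - 39)/(10 + 73) = (8 - 146)² - 56*(-61 - 39)/(10 + 73) = (-138)² - 56*(-100/83) = 19044 - 56*(-100*1/83) = 19044 - 56*(-100)/83 = 19044 - 1*(-5600/83) = 19044 + 5600/83 = 1586252/83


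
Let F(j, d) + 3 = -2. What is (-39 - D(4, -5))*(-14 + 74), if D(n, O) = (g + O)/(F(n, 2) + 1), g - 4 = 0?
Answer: -2355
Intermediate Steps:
g = 4 (g = 4 + 0 = 4)
F(j, d) = -5 (F(j, d) = -3 - 2 = -5)
D(n, O) = -1 - O/4 (D(n, O) = (4 + O)/(-5 + 1) = (4 + O)/(-4) = (4 + O)*(-¼) = -1 - O/4)
(-39 - D(4, -5))*(-14 + 74) = (-39 - (-1 - ¼*(-5)))*(-14 + 74) = (-39 - (-1 + 5/4))*60 = (-39 - 1*¼)*60 = (-39 - ¼)*60 = -157/4*60 = -2355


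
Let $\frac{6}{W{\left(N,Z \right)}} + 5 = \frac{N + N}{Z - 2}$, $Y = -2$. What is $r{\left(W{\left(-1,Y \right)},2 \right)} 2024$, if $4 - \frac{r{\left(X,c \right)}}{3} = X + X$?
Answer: $40480$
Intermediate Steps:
$W{\left(N,Z \right)} = \frac{6}{-5 + \frac{2 N}{-2 + Z}}$ ($W{\left(N,Z \right)} = \frac{6}{-5 + \frac{N + N}{Z - 2}} = \frac{6}{-5 + \frac{2 N}{-2 + Z}}$)
$r{\left(X,c \right)} = 12 - 6 X$ ($r{\left(X,c \right)} = 12 - 3 \left(X + X\right) = 12 - 3 \cdot 2 X = 12 - 6 X$)
$r{\left(W{\left(-1,Y \right)},2 \right)} 2024 = \left(12 - 6 \frac{6 \left(-2 - 2\right)}{10 - -10 + 2 \left(-1\right)}\right) 2024 = \left(12 - 6 \cdot 6 \frac{1}{10 + 10 - 2} \left(-4\right)\right) 2024 = \left(12 - 6 \cdot 6 \cdot \frac{1}{18} \left(-4\right)\right) 2024 = \left(12 - -8\right) 2024 = \left(12 + 8\right) 2024 = 20 \cdot 2024 = 40480$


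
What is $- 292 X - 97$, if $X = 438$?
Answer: $-127993$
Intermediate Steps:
$- 292 X - 97 = \left(-292\right) 438 - 97 = -127896 - 97 = -127993$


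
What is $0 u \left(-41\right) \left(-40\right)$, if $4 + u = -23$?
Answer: $0$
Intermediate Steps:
$u = -27$ ($u = -4 - 23 = -27$)
$0 u \left(-41\right) \left(-40\right) = 0 \left(-27\right) \left(-41\right) \left(-40\right) = 0 \left(-41\right) \left(-40\right) = 0 \left(-40\right) = 0$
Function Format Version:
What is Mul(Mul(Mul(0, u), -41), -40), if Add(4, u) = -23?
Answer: 0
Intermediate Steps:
u = -27 (u = Add(-4, -23) = -27)
Mul(Mul(Mul(0, u), -41), -40) = Mul(Mul(Mul(0, -27), -41), -40) = Mul(Mul(0, -41), -40) = Mul(0, -40) = 0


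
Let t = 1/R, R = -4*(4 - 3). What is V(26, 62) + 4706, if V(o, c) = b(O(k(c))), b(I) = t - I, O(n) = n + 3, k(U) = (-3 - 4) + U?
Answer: 18591/4 ≈ 4647.8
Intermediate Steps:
k(U) = -7 + U
R = -4 (R = -4*1 = -4)
O(n) = 3 + n
t = -¼ (t = 1/(-4) = -¼ ≈ -0.25000)
b(I) = -¼ - I
V(o, c) = 15/4 - c (V(o, c) = -¼ - (3 + (-7 + c)) = -¼ - (-4 + c) = -¼ + (4 - c) = 15/4 - c)
V(26, 62) + 4706 = (15/4 - 1*62) + 4706 = (15/4 - 62) + 4706 = -233/4 + 4706 = 18591/4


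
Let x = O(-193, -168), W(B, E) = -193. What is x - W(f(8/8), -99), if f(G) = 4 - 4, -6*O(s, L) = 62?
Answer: 548/3 ≈ 182.67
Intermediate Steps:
O(s, L) = -31/3 (O(s, L) = -⅙*62 = -31/3)
f(G) = 0
x = -31/3 ≈ -10.333
x - W(f(8/8), -99) = -31/3 - 1*(-193) = -31/3 + 193 = 548/3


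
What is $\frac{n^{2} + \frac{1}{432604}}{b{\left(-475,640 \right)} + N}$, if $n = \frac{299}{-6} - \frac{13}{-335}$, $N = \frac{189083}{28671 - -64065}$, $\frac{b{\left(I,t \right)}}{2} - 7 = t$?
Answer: $\frac{121339976464553728}{63424744547093275} \approx 1.9131$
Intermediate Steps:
$b{\left(I,t \right)} = 14 + 2 t$
$N = \frac{8221}{4032}$ ($N = \frac{189083}{28671 + 64065} = \frac{189083}{92736} = 189083 \cdot \frac{1}{92736} = \frac{8221}{4032} \approx 2.0389$)
$n = - \frac{100087}{2010}$ ($n = 299 \left(- \frac{1}{6}\right) - - \frac{13}{335} = - \frac{299}{6} + \frac{13}{335} = - \frac{100087}{2010} \approx -49.795$)
$\frac{n^{2} + \frac{1}{432604}}{b{\left(-475,640 \right)} + N} = \frac{\left(- \frac{100087}{2010}\right)^{2} + \frac{1}{432604}}{\left(14 + 2 \cdot 640\right) + \frac{8221}{4032}} = \frac{\frac{10017407569}{4040100} + \frac{1}{432604}}{\left(14 + 1280\right) + \frac{8221}{4032}} = \frac{270848161751236}{109235213775 \left(1294 + \frac{8221}{4032}\right)} = \frac{270848161751236}{109235213775 \cdot \frac{5225629}{4032}} = \frac{270848161751236}{109235213775} \cdot \frac{4032}{5225629} = \frac{121339976464553728}{63424744547093275}$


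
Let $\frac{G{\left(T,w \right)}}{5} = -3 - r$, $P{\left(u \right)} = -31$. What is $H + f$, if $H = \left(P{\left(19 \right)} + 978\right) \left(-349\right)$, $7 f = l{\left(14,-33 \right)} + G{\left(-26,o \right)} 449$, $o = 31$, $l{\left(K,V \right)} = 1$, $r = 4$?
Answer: $- \frac{2329235}{7} \approx -3.3275 \cdot 10^{5}$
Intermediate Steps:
$G{\left(T,w \right)} = -35$ ($G{\left(T,w \right)} = 5 \left(-3 - 4\right) = 5 \left(-7\right) = -35$)
$f = - \frac{15714}{7}$ ($f = \frac{1 - 15715}{7} = \frac{1}{7} \left(-15714\right) = - \frac{15714}{7} \approx -2244.9$)
$H = -330503$ ($H = \left(-31 + 978\right) \left(-349\right) = 947 \left(-349\right) = -330503$)
$H + f = -330503 - \frac{15714}{7} = - \frac{2329235}{7}$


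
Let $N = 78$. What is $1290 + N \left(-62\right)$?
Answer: $-3546$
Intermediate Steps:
$1290 + N \left(-62\right) = 1290 + 78 \left(-62\right) = 1290 - 4836 = -3546$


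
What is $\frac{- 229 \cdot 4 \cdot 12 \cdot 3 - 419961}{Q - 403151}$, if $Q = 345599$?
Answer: $\frac{150979}{19184} \approx 7.87$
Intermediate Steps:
$\frac{- 229 \cdot 4 \cdot 12 \cdot 3 - 419961}{Q - 403151} = \frac{- 229 \cdot 4 \cdot 12 \cdot 3 - 419961}{345599 - 403151} = \frac{- 229 \cdot 48 \cdot 3 - 419961}{-57552} = \left(\left(-229\right) 144 - 419961\right) \left(- \frac{1}{57552}\right) = \left(-32976 - 419961\right) \left(- \frac{1}{57552}\right) = \left(-452937\right) \left(- \frac{1}{57552}\right) = \frac{150979}{19184}$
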